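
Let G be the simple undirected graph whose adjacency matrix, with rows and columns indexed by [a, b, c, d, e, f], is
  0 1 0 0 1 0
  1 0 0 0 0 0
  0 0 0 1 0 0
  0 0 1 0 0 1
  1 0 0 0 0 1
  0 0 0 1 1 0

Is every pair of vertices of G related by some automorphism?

Automorphisms preserve degree, but G has vertices of degree 1 and vertices of degree 2; no automorphism maps one to the other, so G is not vertex-transitive.

No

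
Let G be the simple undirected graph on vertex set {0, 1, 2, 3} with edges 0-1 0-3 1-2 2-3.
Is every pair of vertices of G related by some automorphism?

G is 2-regular and connected on 4 vertices, i.e. the cycle C_4. The automorphisms of the 4-cycle are exactly the symmetries of a regular 4-gon: the dihedral group D_4, |D_4| = 8. This group acts transitively on the 4 vertices.

Yes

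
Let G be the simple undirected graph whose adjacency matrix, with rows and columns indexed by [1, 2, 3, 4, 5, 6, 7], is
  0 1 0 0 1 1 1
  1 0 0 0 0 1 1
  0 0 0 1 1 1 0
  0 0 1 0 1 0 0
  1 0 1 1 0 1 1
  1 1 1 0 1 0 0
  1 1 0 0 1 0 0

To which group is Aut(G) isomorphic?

The degree sequence is [4, 3, 3, 2, 5, 4, 3]. Checking the degree-preserving permutations of the vertex set shows that none except the identity preserves every edge, so Aut(G) is trivial.

the trivial group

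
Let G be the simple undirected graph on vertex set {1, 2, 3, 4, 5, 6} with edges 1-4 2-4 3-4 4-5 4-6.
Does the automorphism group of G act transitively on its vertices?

Vertex 4 is the only vertex of degree 5, so every automorphism fixes it; G is not vertex-transitive.

No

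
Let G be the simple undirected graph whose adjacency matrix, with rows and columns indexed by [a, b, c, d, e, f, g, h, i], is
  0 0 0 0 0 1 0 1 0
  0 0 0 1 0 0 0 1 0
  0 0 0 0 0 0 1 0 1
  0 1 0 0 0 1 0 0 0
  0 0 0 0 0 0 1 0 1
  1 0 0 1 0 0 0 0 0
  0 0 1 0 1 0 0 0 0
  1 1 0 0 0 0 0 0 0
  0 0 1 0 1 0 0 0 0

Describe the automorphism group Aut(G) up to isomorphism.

D_4 × D_5

G has two connected components, {a, b, d, f, h} and {c, e, g, i}; each is 2-regular, so G = C_5 ⊔ C_4. The components are non-isomorphic (different sizes), so Aut(G) = Aut(C_4) × Aut(C_5) = D_4 × D_5 of order 8·10 = 80.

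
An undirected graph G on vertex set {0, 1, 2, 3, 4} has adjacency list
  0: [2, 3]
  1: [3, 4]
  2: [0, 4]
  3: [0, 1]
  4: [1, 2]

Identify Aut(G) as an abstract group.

D_5

G is 2-regular and connected on 5 vertices, i.e. the cycle C_5. C_5 has 5 rotations and 5 reflections, so Aut(C_5) ≅ D_5 of order 10.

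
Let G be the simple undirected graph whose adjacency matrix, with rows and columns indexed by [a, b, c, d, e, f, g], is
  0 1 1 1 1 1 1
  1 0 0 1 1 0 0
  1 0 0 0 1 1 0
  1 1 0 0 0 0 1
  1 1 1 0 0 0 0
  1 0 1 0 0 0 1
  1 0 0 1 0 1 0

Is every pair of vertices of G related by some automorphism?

No

Vertex a is the only vertex of degree 6, so every automorphism fixes it; G is not vertex-transitive.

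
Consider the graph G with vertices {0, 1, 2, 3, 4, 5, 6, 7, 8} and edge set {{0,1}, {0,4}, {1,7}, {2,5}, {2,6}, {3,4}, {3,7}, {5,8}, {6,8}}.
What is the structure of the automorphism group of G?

D_5 × D_4

G has two connected components, {0, 1, 3, 4, 7} and {2, 5, 6, 8}; each is 2-regular, so G = C_5 ⊔ C_4. The components are non-isomorphic (different sizes), so Aut(G) = Aut(C_5) × Aut(C_4) = D_5 × D_4 of order 10·8 = 80.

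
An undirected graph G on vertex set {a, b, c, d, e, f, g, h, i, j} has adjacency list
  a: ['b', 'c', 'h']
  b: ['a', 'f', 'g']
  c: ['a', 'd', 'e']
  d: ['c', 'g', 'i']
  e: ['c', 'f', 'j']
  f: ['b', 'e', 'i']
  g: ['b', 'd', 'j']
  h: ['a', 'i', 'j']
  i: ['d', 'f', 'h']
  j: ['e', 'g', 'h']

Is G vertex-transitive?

Yes

G is 3-regular on 10 vertices with no triangles and no 4-cycles (girth 5): this is the Petersen graph. It is a classical fact that the Petersen graph has automorphism group S_5 (order 120), arising from its description as the Kneser graph K(5,2). Under this action every vertex can be carried to every other, so G is vertex-transitive.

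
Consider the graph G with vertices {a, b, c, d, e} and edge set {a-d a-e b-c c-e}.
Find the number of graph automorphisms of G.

2

The degree sequence is [2, 1, 2, 1, 2]; the two degree-1 vertices b and d are the ends of a path, so G = P_5. The only nontrivial automorphism of a path is the end-to-end reflection, so Aut(G) ≅ Z_2.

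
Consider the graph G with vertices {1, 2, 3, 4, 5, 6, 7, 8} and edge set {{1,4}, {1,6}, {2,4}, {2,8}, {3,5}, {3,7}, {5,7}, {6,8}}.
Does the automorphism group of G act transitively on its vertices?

No

G has two connected components, {1, 2, 4, 6, 8} and {3, 5, 7}; each is 2-regular, so G = C_5 ⊔ C_3. The orbit of 1 under Aut(G) is {1, 2, 4, 6, 8}, which does not contain 3, so G is not vertex-transitive.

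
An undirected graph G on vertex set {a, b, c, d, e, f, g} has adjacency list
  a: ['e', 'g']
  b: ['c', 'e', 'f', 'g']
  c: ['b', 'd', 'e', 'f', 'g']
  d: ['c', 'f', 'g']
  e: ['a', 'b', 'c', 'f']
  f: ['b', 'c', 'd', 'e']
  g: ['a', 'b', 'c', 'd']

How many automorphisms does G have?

Degrees alone do not determine every vertex (e.g. b and e both have degree 4), but their neighbour-degree multisets differ: N(b) has degrees [4, 4, 4, 5] while N(e) has degrees [2, 4, 4, 5]. Repeating this refinement separates all vertices, so the only automorphism is the identity.

1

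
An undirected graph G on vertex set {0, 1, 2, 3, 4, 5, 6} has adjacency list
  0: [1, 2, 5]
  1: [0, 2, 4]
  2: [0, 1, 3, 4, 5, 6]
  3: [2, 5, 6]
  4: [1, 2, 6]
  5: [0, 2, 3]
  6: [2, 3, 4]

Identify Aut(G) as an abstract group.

the dihedral group of order 12

Vertex 2 is the unique vertex of degree 6; the remaining 6 vertices each have degree 3 and induce a cycle, so G is the wheel on 7 vertices with hub 2. Every automorphism fixes the hub and acts on the rim 6-cycle, so Aut(G) ≅ Aut(C_6) = D_6 of order 12.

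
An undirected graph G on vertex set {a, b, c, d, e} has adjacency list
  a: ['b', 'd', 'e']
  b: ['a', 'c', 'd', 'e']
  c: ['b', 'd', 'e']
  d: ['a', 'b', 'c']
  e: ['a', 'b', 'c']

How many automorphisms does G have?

8

Vertex b is the unique vertex of degree 4; the remaining 4 vertices each have degree 3 and induce a cycle, so G is the wheel on 5 vertices with hub b. Every automorphism fixes the hub and acts on the rim 4-cycle, so Aut(G) ≅ Aut(C_4) = D_4 of order 8.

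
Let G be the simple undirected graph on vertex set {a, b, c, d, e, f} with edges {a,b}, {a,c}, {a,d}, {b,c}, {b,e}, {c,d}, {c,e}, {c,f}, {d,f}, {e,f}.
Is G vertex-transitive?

No

Vertex c is the only vertex of degree 5, so every automorphism fixes it; G is not vertex-transitive.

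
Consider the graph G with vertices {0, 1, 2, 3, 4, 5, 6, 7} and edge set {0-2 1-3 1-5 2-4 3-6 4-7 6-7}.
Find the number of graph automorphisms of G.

2

The degree sequence is [1, 2, 2, 2, 2, 1, 2, 2]; the two degree-1 vertices 0 and 5 are the ends of a path, so G = P_8. The only nontrivial automorphism of a path is the end-to-end reflection, so Aut(G) ≅ Z_2.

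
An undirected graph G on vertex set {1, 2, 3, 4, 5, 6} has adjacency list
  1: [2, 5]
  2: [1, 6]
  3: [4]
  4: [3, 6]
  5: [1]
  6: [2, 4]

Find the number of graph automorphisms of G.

The degree sequence is [2, 2, 1, 2, 1, 2]; the two degree-1 vertices 3 and 5 are the ends of a path, so G = P_6. The only nontrivial automorphism of a path is the end-to-end reflection, so Aut(G) ≅ Z_2.

2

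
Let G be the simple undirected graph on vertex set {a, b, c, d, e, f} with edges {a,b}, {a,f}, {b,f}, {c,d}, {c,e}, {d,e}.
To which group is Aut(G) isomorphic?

D_3 ≀ Z_2

G has two connected components, {a, b, f} and {c, d, e}; each is 2-regular, so G = C_3 ⊔ C_3. With two isomorphic components, Aut(G) = Aut(C_3) ≀ S_2 = (D_3 × D_3) ⋊ Z_2: permute each cycle by D_3, then optionally swap the two cycles. Order 2·(2·3)² = 72.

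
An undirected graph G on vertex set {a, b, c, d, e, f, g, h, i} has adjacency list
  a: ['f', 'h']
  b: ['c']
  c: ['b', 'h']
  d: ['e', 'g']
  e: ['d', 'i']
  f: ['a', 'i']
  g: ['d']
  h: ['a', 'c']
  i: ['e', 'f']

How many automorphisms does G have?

The degree sequence is [2, 1, 2, 2, 2, 2, 1, 2, 2]; the two degree-1 vertices b and g are the ends of a path, so G = P_9. A path has exactly one nontrivial symmetry — reversal — giving Aut(G) of order 2.

2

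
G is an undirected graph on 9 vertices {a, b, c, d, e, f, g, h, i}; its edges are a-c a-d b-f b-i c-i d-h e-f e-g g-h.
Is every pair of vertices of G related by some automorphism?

Every vertex has degree 2 and the graph is connected, so G is the 9-cycle C_9. C_9 has 9 rotations and 9 reflections, so Aut(C_9) ≅ D_9 of order 18. This group acts transitively on the 9 vertices.

Yes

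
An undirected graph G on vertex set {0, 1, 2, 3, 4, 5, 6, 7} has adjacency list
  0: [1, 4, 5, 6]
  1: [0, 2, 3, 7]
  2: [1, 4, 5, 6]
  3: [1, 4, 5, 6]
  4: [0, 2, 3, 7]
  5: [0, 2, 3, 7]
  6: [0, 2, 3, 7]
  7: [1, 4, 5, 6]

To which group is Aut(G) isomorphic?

S_4 ≀ Z_2

G is 4-regular and bipartite with parts {1, 4, 5, 6} and {0, 2, 3, 7} (each part is independent and every cross-pair is an edge), so G = K_{4,4}. Each part can be permuted independently (S_4 × S_4) and the two equal-size parts can also be swapped, giving (S_4 × S_4) ⋊ Z_2 of order 2·(4!)² = 1152.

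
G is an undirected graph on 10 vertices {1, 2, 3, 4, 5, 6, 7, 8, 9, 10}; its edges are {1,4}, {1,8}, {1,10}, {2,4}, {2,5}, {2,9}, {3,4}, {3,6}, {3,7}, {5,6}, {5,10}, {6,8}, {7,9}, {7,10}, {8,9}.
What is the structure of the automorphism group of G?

G is 3-regular on 10 vertices with no triangles and no 4-cycles (girth 5): this is the Petersen graph. Viewing the Petersen graph as the Kneser graph K(5,2) — vertices are 2-subsets of {1,…,5}, edges join disjoint pairs — its automorphisms are exactly the permutations of the 5-element set, so Aut ≅ S_5 of order 120.

S_5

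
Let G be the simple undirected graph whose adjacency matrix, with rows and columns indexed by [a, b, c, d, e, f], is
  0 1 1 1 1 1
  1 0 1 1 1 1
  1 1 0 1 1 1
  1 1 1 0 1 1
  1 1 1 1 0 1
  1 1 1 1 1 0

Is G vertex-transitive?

Every vertex has degree 5, so G is the complete graph K_6. Any permutation of the 6 vertices preserves K_6, so Aut(K_6) = S_6 of order 6! = 720. Under this action every vertex can be carried to every other, so G is vertex-transitive.

Yes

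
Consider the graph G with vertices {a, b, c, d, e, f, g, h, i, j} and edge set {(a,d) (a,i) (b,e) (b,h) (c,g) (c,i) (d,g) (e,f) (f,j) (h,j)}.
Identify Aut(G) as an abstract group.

G has two connected components, {a, c, d, g, i} and {b, e, f, h, j}; each is 2-regular, so G = C_5 ⊔ C_5. Aut of a disjoint union of two copies of C_5 is the wreath product D_5 ≀ Z_2, of order 2·10² = 200.

(D_5 × D_5) ⋊ Z_2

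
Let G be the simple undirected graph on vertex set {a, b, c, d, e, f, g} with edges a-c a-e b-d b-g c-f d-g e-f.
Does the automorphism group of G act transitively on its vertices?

No

G has two connected components, {a, c, e, f} and {b, d, g}; each is 2-regular, so G = C_4 ⊔ C_3. The orbit of a under Aut(G) is {a, c, e, f}, which does not contain b, so G is not vertex-transitive.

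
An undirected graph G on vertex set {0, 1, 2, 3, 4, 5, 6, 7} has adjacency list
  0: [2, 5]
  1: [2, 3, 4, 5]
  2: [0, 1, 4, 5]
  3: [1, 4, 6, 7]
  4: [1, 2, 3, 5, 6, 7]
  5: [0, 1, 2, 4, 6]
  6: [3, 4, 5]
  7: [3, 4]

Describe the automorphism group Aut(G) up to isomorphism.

1

Degrees alone do not determine every vertex (e.g. 0 and 7 both have degree 2), but their neighbour-degree multisets differ: N(0) has degrees [4, 5] while N(7) has degrees [4, 6]. Repeating this refinement separates all vertices, so the only automorphism is the identity.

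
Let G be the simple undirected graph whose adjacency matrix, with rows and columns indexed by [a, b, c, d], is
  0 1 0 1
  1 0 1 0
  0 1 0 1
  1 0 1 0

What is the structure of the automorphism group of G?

Every vertex has degree 2 and the graph is connected, so G is the 4-cycle C_4. C_4 has 4 rotations and 4 reflections, so Aut(C_4) ≅ D_4 of order 8.

D_4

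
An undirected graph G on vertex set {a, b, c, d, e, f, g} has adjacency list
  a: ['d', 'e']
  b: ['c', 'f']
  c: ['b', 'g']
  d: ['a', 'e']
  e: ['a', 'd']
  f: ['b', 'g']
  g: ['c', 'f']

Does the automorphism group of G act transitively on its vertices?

No

G has two connected components, {b, c, f, g} and {a, d, e}; each is 2-regular, so G = C_4 ⊔ C_3. The orbit of a under Aut(G) is {a, d, e}, which does not contain b, so G is not vertex-transitive.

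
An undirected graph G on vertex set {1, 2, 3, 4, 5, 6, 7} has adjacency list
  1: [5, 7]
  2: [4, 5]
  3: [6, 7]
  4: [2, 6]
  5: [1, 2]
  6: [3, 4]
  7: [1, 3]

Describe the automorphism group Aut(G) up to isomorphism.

G is 2-regular and connected on 7 vertices, i.e. the cycle C_7. C_7 has 7 rotations and 7 reflections, so Aut(C_7) ≅ D_7 of order 14.

D_7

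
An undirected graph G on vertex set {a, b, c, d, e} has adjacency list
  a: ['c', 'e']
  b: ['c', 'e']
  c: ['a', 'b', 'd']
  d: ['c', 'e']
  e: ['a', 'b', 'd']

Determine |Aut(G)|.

The vertices split by degree into {c, e} (degree 3) and {a, b, d} (degree 2); every edge runs between the two parts, so G is the complete bipartite graph K_{2,3}. Automorphisms preserve the bipartition setwise (since the parts differ in size) and act as S_3 × S_2 within it; |Aut| = 12.

12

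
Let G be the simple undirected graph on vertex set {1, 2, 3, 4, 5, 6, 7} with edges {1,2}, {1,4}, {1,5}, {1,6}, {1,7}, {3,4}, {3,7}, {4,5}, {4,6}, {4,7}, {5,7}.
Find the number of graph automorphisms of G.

1

Degrees alone do not determine every vertex (e.g. 1 and 4 both have degree 5), but their neighbour-degree multisets differ: N(1) has degrees [1, 2, 3, 4, 5] while N(4) has degrees [2, 2, 3, 4, 5]. Repeating this refinement separates all vertices, so the only automorphism is the identity.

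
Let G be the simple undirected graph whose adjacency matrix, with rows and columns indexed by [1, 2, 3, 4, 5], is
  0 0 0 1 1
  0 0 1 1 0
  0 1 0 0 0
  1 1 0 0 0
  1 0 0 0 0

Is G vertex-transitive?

Automorphisms preserve degree, but G has vertices of degree 1 and vertices of degree 2; no automorphism maps one to the other, so G is not vertex-transitive.

No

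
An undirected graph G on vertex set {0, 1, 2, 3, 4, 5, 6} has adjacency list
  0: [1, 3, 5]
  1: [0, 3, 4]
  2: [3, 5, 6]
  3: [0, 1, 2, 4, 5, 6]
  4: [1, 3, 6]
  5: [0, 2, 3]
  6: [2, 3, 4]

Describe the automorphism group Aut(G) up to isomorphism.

D_6

Vertex 3 is the unique vertex of degree 6; the remaining 6 vertices each have degree 3 and induce a cycle, so G is the wheel on 7 vertices with hub 3. With the hub fixed, the remaining symmetry is that of the rim cycle C_6, giving the dihedral group D_6.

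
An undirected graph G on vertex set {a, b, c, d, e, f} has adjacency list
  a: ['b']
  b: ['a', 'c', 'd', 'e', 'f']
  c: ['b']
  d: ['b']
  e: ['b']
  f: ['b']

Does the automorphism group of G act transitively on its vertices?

Vertex b is the only vertex of degree 5, so every automorphism fixes it; G is not vertex-transitive.

No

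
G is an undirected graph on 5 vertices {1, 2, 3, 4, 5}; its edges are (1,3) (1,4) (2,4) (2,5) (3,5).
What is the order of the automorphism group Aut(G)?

G is 2-regular and connected on 5 vertices, i.e. the cycle C_5. C_5 has 5 rotations and 5 reflections, so Aut(C_5) ≅ D_5 of order 10.

10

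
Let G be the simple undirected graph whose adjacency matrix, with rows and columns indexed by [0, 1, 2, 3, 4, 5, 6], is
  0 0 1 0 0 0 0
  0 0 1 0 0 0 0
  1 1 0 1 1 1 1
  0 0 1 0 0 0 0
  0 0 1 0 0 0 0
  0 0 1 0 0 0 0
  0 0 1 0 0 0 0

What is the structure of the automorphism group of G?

S_6

Vertex 2 has degree 6 and every other vertex has degree 1, so G is the star K_{1,6} with centre 2. Any automorphism fixes the centre and permutes the 6 leaves freely, so Aut(G) ≅ S_6 of order 6! = 720.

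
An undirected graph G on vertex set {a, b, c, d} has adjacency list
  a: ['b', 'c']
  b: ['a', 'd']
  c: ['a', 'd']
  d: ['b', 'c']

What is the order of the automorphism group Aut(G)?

Every vertex has degree 2 and the graph is connected, so G is the 4-cycle C_4. C_4 has 4 rotations and 4 reflections, so Aut(C_4) ≅ D_4 of order 8.

8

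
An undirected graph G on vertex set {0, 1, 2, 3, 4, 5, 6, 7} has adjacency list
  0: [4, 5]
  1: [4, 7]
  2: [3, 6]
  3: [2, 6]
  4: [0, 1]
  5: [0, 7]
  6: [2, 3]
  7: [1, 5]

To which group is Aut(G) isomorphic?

D_3 × D_5

G has two connected components, {0, 1, 4, 5, 7} and {2, 3, 6}; each is 2-regular, so G = C_5 ⊔ C_3. No automorphism exchanges components of different sizes, hence Aut(G) is the direct product D_3 × D_5, order 60.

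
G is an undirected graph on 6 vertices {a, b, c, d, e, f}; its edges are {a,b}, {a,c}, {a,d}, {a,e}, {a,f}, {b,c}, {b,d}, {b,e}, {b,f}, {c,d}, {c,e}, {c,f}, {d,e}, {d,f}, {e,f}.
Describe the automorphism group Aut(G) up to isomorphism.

S_6

All 6 vertices are pairwise adjacent: G = K_6. Every bijection on the vertex set is an automorphism of K_6; hence Aut(K_6) ≅ S_6, order 720.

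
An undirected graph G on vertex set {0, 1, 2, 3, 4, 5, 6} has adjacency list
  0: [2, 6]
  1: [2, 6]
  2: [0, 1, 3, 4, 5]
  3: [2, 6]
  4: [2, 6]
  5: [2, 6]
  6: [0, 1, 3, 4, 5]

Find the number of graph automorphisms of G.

The vertices split by degree into {2, 6} (degree 5) and {0, 1, 3, 4, 5} (degree 2); every edge runs between the two parts, so G is the complete bipartite graph K_{2,5}. Automorphisms preserve the bipartition setwise (since the parts differ in size) and act as S_5 × S_2 within it; |Aut| = 240.

240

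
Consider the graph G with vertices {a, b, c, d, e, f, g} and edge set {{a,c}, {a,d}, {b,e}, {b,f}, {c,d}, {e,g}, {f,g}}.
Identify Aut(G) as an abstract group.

D_4 × D_3

G has two connected components, {b, e, f, g} and {a, c, d}; each is 2-regular, so G = C_4 ⊔ C_3. No automorphism exchanges components of different sizes, hence Aut(G) is the direct product D_4 × D_3, order 48.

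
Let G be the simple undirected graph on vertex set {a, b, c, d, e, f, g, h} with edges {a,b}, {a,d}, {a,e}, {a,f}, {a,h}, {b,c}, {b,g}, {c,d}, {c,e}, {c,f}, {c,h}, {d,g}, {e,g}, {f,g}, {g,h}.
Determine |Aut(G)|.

720

The vertices split by degree into {a, c, g} (degree 5) and {b, d, e, f, h} (degree 3); every edge runs between the two parts, so G is the complete bipartite graph K_{3,5}. The parts have unequal sizes, so no automorphism swaps them; each part is permuted independently, giving S_5 × S_3 of order 5!·3! = 720.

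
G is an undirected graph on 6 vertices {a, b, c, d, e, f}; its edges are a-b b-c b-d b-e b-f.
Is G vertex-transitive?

Vertex b is the only vertex of degree 5, so every automorphism fixes it; G is not vertex-transitive.

No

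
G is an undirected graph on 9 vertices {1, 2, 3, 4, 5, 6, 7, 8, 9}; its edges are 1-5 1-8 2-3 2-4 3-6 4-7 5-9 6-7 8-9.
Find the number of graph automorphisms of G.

80

G has two connected components, {2, 3, 4, 6, 7} and {1, 5, 8, 9}; each is 2-regular, so G = C_5 ⊔ C_4. No automorphism exchanges components of different sizes, hence Aut(G) is the direct product D_5 × D_4, order 80.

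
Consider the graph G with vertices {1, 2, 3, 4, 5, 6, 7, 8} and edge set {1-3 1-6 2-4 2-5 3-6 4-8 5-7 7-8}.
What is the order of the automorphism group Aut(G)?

60

G has two connected components, {2, 4, 5, 7, 8} and {1, 3, 6}; each is 2-regular, so G = C_5 ⊔ C_3. No automorphism exchanges components of different sizes, hence Aut(G) is the direct product D_5 × D_3, order 60.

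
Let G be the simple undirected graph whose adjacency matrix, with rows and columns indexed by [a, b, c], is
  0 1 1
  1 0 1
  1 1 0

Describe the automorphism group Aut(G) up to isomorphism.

S_3

Every vertex has degree 2, so G is the complete graph K_3. Any permutation of the 3 vertices preserves K_3, so Aut(K_3) = S_3 of order 3! = 6.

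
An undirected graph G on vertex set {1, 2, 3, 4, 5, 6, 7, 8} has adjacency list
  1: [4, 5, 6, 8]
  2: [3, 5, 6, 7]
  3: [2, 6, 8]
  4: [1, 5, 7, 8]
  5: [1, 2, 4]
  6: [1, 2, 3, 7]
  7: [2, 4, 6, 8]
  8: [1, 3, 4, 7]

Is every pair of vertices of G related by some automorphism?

No

Automorphisms preserve degree, but G has vertices of degree 3 and vertices of degree 4; no automorphism maps one to the other, so G is not vertex-transitive.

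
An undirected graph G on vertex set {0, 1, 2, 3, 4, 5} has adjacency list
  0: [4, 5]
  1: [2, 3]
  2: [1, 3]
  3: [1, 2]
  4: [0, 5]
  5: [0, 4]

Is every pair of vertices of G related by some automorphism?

G has two connected components, {1, 2, 3} and {0, 4, 5}; each is 2-regular, so G = C_3 ⊔ C_3. With two isomorphic components, Aut(G) = Aut(C_3) ≀ S_2 = (D_3 × D_3) ⋊ Z_2: permute each cycle by D_3, then optionally swap the two cycles. Order 2·(2·3)² = 72. This group acts transitively on the 6 vertices.

Yes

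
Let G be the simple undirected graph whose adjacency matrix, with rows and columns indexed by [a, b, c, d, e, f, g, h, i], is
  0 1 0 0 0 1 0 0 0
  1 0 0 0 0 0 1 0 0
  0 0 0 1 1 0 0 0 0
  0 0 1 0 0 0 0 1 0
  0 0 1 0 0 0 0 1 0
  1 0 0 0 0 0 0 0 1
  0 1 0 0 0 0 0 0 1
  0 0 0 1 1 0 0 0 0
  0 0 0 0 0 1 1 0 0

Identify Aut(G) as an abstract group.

D_4 × D_5

G has two connected components, {a, b, f, g, i} and {c, d, e, h}; each is 2-regular, so G = C_5 ⊔ C_4. The components are non-isomorphic (different sizes), so Aut(G) = Aut(C_4) × Aut(C_5) = D_4 × D_5 of order 8·10 = 80.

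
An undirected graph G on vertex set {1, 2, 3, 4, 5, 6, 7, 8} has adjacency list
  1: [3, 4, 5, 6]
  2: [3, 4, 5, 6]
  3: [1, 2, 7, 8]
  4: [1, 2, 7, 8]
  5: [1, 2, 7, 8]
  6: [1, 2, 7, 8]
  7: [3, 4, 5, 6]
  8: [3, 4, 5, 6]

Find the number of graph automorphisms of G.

1152

G is 4-regular and bipartite with parts {3, 4, 5, 6} and {1, 2, 7, 8} (each part is independent and every cross-pair is an edge), so G = K_{4,4}. Each part can be permuted independently (S_4 × S_4) and the two equal-size parts can also be swapped, giving (S_4 × S_4) ⋊ Z_2 of order 2·(4!)² = 1152.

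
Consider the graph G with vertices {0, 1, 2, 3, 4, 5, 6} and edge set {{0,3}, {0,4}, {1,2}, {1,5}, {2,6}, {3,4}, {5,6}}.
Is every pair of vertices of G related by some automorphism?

No

G has two connected components, {1, 2, 5, 6} and {0, 3, 4}; each is 2-regular, so G = C_4 ⊔ C_3. The orbit of 0 under Aut(G) is {0, 3, 4}, which does not contain 1, so G is not vertex-transitive.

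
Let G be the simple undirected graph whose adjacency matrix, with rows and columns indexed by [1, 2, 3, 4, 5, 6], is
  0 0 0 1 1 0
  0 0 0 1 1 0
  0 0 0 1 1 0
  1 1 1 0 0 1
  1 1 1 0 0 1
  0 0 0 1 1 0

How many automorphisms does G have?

The vertices split by degree into {4, 5} (degree 4) and {1, 2, 3, 6} (degree 2); every edge runs between the two parts, so G is the complete bipartite graph K_{2,4}. Automorphisms preserve the bipartition setwise (since the parts differ in size) and act as S_4 × S_2 within it; |Aut| = 48.

48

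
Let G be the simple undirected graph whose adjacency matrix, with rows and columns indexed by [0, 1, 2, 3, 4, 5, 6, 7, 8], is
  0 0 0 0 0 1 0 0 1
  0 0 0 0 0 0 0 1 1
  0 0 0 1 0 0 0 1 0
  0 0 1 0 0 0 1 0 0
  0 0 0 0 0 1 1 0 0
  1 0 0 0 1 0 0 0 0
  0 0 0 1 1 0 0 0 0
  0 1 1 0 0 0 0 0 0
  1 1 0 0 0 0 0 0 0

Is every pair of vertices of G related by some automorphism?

Every vertex has degree 2 and the graph is connected, so G is the 9-cycle C_9. The automorphisms of the 9-cycle are exactly the symmetries of a regular 9-gon: the dihedral group D_9, |D_9| = 18. This group acts transitively on the 9 vertices.

Yes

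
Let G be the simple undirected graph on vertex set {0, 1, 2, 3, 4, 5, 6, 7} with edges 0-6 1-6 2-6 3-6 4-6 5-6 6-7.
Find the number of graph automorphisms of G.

5040

Vertex 6 has degree 7 and every other vertex has degree 1, so G is the star K_{1,7} with centre 6. Any automorphism fixes the centre and permutes the 7 leaves freely, so Aut(G) ≅ S_7 of order 7! = 5040.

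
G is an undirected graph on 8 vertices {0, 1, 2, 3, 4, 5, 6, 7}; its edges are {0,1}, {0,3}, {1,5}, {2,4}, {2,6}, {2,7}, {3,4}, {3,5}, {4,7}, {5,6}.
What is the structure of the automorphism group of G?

{e}

The degree sequence is [2, 2, 3, 3, 3, 3, 2, 2]. Checking the degree-preserving permutations of the vertex set shows that none except the identity preserves every edge, so Aut(G) is trivial.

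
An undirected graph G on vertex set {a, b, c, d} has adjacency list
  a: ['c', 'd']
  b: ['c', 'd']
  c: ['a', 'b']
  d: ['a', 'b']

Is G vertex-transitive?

G is 2-regular and bipartite on 2^2 = 4 vertices with girth 4; it is the hypercube graph Q_2. The symmetry group of the 2-cube is the hyperoctahedral group B_2 = Z_2 ≀ S_2, of order 2^2·2! = 8. This group acts transitively on the 4 vertices.

Yes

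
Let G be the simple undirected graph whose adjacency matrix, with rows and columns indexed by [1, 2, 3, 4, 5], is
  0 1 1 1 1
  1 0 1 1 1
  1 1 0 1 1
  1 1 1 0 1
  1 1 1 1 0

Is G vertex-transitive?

Every vertex has degree 4, so G is the complete graph K_5. Any permutation of the 5 vertices preserves K_5, so Aut(K_5) = S_5 of order 5! = 120. Under this action every vertex can be carried to every other, so G is vertex-transitive.

Yes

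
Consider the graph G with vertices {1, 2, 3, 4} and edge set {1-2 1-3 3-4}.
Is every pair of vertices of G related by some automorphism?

Automorphisms preserve degree, but G has vertices of degree 1 and vertices of degree 2; no automorphism maps one to the other, so G is not vertex-transitive.

No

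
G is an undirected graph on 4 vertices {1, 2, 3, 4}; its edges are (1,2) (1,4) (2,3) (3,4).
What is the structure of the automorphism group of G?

Z_2^2 ⋊ S_2

G is 2-regular and bipartite on 2^2 = 4 vertices with girth 4; it is the hypercube graph Q_2. Aut(Q_2) consists of the signed permutations of the 2 coordinate axes: 2! permutations times 2^2 sign flips, so |Aut| = 2^2·2! = 8.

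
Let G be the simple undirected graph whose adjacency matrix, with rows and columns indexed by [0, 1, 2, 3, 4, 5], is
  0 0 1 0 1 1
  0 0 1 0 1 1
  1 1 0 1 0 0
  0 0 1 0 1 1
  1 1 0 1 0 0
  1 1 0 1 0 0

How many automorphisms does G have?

72

G is 3-regular and bipartite with parts {0, 1, 3} and {2, 4, 5} (each part is independent and every cross-pair is an edge), so G = K_{3,3}. Aut(K_{3,3}) is the wreath product S_3 ≀ Z_2: permute within each part, then optionally swap the parts; |Aut| = 2·(3!)² = 72.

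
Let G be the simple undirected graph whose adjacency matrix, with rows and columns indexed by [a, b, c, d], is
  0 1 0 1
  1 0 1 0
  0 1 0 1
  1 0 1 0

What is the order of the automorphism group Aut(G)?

8

G is 2-regular and bipartite with parts {a, c} and {b, d} (each part is independent and every cross-pair is an edge), so G = K_{2,2}. Aut(K_{2,2}) is the wreath product S_2 ≀ Z_2: permute within each part, then optionally swap the parts; |Aut| = 2·(2!)² = 8.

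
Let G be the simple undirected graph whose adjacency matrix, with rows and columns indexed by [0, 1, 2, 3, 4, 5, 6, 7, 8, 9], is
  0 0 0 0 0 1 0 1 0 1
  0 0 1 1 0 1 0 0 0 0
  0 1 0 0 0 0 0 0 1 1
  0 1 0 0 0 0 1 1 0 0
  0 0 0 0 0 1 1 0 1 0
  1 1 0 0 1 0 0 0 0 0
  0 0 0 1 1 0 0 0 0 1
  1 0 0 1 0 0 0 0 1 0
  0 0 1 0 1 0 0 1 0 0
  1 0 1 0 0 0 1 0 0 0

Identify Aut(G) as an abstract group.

G is 3-regular on 10 vertices with no triangles and no 4-cycles (girth 5): this is the Petersen graph. Viewing the Petersen graph as the Kneser graph K(5,2) — vertices are 2-subsets of {1,…,5}, edges join disjoint pairs — its automorphisms are exactly the permutations of the 5-element set, so Aut ≅ S_5 of order 120.

S_5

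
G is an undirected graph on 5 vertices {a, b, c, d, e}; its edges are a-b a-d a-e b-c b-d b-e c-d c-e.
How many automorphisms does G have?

8

Vertex b is the unique vertex of degree 4; the remaining 4 vertices each have degree 3 and induce a cycle, so G is the wheel on 5 vertices with hub b. Every automorphism fixes the hub and acts on the rim 4-cycle, so Aut(G) ≅ Aut(C_4) = D_4 of order 8.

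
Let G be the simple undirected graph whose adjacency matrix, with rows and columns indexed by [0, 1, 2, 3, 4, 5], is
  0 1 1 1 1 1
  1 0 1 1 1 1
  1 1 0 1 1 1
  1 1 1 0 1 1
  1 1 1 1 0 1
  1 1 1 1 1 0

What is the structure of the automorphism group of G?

Every vertex has degree 5, so G is the complete graph K_6. Any permutation of the 6 vertices preserves K_6, so Aut(K_6) = S_6 of order 6! = 720.

S_6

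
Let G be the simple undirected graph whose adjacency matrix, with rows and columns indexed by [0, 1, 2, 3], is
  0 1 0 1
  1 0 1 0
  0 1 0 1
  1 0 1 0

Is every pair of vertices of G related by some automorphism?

G is 2-regular and connected on 4 vertices, i.e. the cycle C_4. The automorphisms of the 4-cycle are exactly the symmetries of a regular 4-gon: the dihedral group D_4, |D_4| = 8. Under this action every vertex can be carried to every other, so G is vertex-transitive.

Yes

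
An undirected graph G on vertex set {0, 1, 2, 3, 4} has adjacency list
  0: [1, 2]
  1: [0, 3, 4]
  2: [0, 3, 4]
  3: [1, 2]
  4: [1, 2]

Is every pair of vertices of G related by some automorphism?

No

Automorphisms preserve degree, but G has vertices of degree 2 and vertices of degree 3; no automorphism maps one to the other, so G is not vertex-transitive.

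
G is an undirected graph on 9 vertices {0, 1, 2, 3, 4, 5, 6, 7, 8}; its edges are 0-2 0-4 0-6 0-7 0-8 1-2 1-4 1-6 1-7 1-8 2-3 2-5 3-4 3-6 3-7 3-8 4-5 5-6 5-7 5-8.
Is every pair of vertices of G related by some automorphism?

No

Automorphisms preserve degree, but G has vertices of degree 4 and vertices of degree 5; no automorphism maps one to the other, so G is not vertex-transitive.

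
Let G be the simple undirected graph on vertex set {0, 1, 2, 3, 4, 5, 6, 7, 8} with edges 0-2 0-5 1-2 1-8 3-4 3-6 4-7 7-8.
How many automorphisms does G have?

The degree sequence is [2, 2, 2, 2, 2, 1, 1, 2, 2]; the two degree-1 vertices 5 and 6 are the ends of a path, so G = P_9. A path has exactly one nontrivial symmetry — reversal — giving Aut(G) of order 2.

2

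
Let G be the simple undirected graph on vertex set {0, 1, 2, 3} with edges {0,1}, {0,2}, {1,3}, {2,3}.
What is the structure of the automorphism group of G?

G is 2-regular and bipartite on 2^2 = 4 vertices with girth 4; it is the hypercube graph Q_2. Aut(Q_2) consists of the signed permutations of the 2 coordinate axes: 2! permutations times 2^2 sign flips, so |Aut| = 2^2·2! = 8.

the dihedral group of order 8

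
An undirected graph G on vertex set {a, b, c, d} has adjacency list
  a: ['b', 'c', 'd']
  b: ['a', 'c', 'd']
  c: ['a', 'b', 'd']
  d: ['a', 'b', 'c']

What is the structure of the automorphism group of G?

Every vertex has degree 3, so G is the complete graph K_4. Every bijection on the vertex set is an automorphism of K_4; hence Aut(K_4) ≅ S_4, order 24.

S_4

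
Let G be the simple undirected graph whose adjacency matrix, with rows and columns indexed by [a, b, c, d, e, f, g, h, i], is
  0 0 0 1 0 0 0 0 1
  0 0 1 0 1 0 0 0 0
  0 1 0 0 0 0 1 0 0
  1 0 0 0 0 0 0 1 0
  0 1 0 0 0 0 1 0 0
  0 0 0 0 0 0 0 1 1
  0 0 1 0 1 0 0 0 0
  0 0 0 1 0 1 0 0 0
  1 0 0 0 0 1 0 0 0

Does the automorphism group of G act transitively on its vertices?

G has two connected components, {a, d, f, h, i} and {b, c, e, g}; each is 2-regular, so G = C_5 ⊔ C_4. The orbit of a under Aut(G) is {a, d, f, h, i}, which does not contain b, so G is not vertex-transitive.

No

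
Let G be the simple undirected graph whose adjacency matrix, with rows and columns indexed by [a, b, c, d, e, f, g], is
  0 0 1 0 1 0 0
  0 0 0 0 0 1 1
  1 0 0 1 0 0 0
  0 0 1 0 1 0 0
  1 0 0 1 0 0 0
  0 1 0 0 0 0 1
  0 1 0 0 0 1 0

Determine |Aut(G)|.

48

G has two connected components, {a, c, d, e} and {b, f, g}; each is 2-regular, so G = C_4 ⊔ C_3. The components are non-isomorphic (different sizes), so Aut(G) = Aut(C_4) × Aut(C_3) = D_4 × D_3 of order 8·6 = 48.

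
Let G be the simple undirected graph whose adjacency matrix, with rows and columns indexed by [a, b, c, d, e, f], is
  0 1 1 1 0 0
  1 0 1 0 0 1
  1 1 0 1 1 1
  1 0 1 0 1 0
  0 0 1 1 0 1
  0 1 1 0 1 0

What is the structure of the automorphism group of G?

Vertex c is the unique vertex of degree 5; the remaining 5 vertices each have degree 3 and induce a cycle, so G is the wheel on 6 vertices with hub c. With the hub fixed, the remaining symmetry is that of the rim cycle C_5, giving the dihedral group D_5.

the dihedral group of order 10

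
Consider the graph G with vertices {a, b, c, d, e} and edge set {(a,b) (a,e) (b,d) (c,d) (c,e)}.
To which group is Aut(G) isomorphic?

the dihedral group of order 10

Every vertex has degree 2 and the graph is connected, so G is the 5-cycle C_5. The automorphisms of the 5-cycle are exactly the symmetries of a regular 5-gon: the dihedral group D_5, |D_5| = 10.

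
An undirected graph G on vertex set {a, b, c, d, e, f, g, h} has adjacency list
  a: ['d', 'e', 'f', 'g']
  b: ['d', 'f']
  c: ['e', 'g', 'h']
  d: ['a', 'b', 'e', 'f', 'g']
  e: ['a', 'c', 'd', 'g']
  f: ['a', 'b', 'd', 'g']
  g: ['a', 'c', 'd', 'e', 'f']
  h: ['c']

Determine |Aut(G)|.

Degrees alone do not determine every vertex (e.g. a and e both have degree 4), but their neighbour-degree multisets differ: N(a) has degrees [4, 4, 5, 5] while N(e) has degrees [3, 4, 5, 5]. Repeating this refinement separates all vertices, so the only automorphism is the identity.

1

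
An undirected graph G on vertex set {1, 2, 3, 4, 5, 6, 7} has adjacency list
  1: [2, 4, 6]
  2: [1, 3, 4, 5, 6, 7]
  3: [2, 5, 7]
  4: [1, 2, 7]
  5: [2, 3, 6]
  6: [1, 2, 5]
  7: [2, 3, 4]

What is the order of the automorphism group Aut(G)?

Vertex 2 is the unique vertex of degree 6; the remaining 6 vertices each have degree 3 and induce a cycle, so G is the wheel on 7 vertices with hub 2. Every automorphism fixes the hub and acts on the rim 6-cycle, so Aut(G) ≅ Aut(C_6) = D_6 of order 12.

12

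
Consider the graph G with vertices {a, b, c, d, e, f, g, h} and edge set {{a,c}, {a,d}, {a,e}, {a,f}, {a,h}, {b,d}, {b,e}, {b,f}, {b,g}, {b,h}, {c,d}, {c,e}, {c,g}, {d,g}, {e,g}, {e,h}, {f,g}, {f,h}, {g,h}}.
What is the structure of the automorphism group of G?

The degree sequence is [5, 5, 4, 4, 5, 4, 6, 5]. Checking the degree-preserving permutations of the vertex set shows that none except the identity preserves every edge, so Aut(G) is trivial.

1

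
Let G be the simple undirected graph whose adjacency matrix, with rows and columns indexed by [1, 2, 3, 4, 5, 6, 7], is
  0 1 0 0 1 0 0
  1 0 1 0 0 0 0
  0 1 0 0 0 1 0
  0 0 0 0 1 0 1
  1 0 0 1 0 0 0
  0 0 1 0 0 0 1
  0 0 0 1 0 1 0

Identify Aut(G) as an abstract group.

the dihedral group of order 14

Every vertex has degree 2 and the graph is connected, so G is the 7-cycle C_7. The automorphisms of the 7-cycle are exactly the symmetries of a regular 7-gon: the dihedral group D_7, |D_7| = 14.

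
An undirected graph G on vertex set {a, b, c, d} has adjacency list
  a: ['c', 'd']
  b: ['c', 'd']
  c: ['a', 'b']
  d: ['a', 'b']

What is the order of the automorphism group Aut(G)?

8

G is 2-regular and bipartite on 2^2 = 4 vertices with girth 4; it is the hypercube graph Q_2. The symmetry group of the 2-cube is the hyperoctahedral group B_2 = Z_2 ≀ S_2, of order 2^2·2! = 8.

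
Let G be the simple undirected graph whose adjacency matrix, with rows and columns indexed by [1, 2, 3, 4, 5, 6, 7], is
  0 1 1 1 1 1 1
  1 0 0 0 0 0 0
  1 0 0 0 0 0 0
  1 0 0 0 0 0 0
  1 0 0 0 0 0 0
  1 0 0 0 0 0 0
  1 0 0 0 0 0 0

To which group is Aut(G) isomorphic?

the symmetric group on 6 letters

Vertex 1 has degree 6 and every other vertex has degree 1, so G is the star K_{1,6} with centre 1. The 6 leaves are pairwise interchangeable while the centre is fixed, giving Aut(G) = S_6.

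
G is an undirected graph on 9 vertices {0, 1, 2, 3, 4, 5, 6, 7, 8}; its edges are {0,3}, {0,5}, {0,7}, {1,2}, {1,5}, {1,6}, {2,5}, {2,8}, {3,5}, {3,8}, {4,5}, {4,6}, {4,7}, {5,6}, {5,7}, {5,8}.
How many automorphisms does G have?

Vertex 5 is the unique vertex of degree 8; the remaining 8 vertices each have degree 3 and induce a cycle, so G is the wheel on 9 vertices with hub 5. Every automorphism fixes the hub and acts on the rim 8-cycle, so Aut(G) ≅ Aut(C_8) = D_8 of order 16.

16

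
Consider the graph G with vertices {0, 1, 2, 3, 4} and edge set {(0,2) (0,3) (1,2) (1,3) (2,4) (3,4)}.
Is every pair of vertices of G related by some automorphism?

No

Automorphisms preserve degree, but G has vertices of degree 2 and vertices of degree 3; no automorphism maps one to the other, so G is not vertex-transitive.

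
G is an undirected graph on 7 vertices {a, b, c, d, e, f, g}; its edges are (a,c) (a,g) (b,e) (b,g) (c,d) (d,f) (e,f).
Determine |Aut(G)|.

14

G is 2-regular and connected on 7 vertices, i.e. the cycle C_7. The automorphisms of the 7-cycle are exactly the symmetries of a regular 7-gon: the dihedral group D_7, |D_7| = 14.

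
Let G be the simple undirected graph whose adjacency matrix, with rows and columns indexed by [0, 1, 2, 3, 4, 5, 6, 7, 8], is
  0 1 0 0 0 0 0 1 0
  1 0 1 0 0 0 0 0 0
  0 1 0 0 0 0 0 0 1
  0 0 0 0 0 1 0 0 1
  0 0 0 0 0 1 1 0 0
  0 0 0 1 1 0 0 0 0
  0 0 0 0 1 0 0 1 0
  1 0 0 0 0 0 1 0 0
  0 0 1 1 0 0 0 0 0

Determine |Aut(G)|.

18

Every vertex has degree 2 and the graph is connected, so G is the 9-cycle C_9. C_9 has 9 rotations and 9 reflections, so Aut(C_9) ≅ D_9 of order 18.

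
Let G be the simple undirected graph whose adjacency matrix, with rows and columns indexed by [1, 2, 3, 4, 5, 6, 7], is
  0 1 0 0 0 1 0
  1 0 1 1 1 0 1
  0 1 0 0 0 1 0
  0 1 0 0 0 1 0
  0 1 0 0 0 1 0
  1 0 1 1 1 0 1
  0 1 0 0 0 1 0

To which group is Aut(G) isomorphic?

The vertices split by degree into {2, 6} (degree 5) and {1, 3, 4, 5, 7} (degree 2); every edge runs between the two parts, so G is the complete bipartite graph K_{2,5}. Automorphisms preserve the bipartition setwise (since the parts differ in size) and act as S_2 × S_5 within it; |Aut| = 240.

S_2 × S_5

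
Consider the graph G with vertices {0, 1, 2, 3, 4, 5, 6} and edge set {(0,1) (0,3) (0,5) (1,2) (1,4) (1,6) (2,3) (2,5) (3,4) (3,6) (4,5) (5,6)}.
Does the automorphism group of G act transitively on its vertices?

Automorphisms preserve degree, but G has vertices of degree 3 and vertices of degree 4; no automorphism maps one to the other, so G is not vertex-transitive.

No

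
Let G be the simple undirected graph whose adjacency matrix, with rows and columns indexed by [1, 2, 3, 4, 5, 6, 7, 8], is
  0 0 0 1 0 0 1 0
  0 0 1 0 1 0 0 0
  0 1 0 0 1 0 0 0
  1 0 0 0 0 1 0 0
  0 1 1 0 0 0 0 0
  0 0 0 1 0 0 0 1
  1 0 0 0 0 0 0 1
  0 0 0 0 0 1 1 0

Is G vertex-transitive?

G has two connected components, {1, 4, 6, 7, 8} and {2, 3, 5}; each is 2-regular, so G = C_5 ⊔ C_3. The orbit of 1 under Aut(G) is {1, 4, 6, 7, 8}, which does not contain 2, so G is not vertex-transitive.

No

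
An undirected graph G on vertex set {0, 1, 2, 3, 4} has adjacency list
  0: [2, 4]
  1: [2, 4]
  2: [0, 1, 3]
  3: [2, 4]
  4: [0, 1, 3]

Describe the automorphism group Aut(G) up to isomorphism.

The vertices split by degree into {2, 4} (degree 3) and {0, 1, 3} (degree 2); every edge runs between the two parts, so G is the complete bipartite graph K_{2,3}. Automorphisms preserve the bipartition setwise (since the parts differ in size) and act as S_2 × S_3 within it; |Aut| = 12.

S_2 × S_3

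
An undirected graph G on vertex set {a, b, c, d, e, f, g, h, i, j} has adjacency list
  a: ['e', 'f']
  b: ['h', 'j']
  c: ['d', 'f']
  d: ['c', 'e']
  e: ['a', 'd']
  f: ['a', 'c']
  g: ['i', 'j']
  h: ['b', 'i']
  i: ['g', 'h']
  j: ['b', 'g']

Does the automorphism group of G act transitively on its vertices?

Yes

G has two connected components, {a, c, d, e, f} and {b, g, h, i, j}; each is 2-regular, so G = C_5 ⊔ C_5. With two isomorphic components, Aut(G) = Aut(C_5) ≀ S_2 = (D_5 × D_5) ⋊ Z_2: permute each cycle by D_5, then optionally swap the two cycles. Order 2·(2·5)² = 200. This group acts transitively on the 10 vertices.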